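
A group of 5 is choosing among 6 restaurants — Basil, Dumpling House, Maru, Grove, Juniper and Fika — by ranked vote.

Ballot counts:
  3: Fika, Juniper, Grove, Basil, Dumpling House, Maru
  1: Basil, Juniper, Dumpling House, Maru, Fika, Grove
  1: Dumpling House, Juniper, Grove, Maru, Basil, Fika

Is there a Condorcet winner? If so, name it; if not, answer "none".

Head-to-head results (5 friends):
Basil vs Dumpling House: 4 to 1, Basil.
Basil vs Maru: Basil, 4–1.
Basil–Grove: Grove 4–1.
Basil–Juniper: Juniper 4–1.
Basil–Fika: Fika 3–2.
Dumpling House vs Maru: Dumpling House wins 5–0.
Dumpling House vs Grove: 2 to 3, Grove.
Dumpling House vs Juniper: Juniper, 4–1.
Dumpling House–Fika: Fika 3–2.
Maru vs Grove: Grove wins 4–1.
Maru vs Juniper: Juniper wins 5–0.
Maru vs Fika: 1+1 = 2 for Maru, 3 for Fika — Fika by 3–2.
Grove vs Juniper: Juniper wins 5–0.
Grove vs Fika: Grove preferred on 1 ballot; Fika wins 4–1.
Juniper–Fika: Fika 3–2.
Fika wins every pairwise contest, so Fika is the Condorcet winner.

Fika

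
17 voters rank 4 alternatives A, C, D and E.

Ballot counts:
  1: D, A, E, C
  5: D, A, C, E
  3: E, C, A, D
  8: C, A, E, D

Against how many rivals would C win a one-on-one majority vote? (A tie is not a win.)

C against each rival (17 voters):
C vs A: C preferred on 3+8 = 11 ballots; C wins 11–6.
C vs D: C is ranked higher on 3+8 = 11 ballots, D on 6. C wins 11–6.
C vs E: 13 to 4, C.
C beats A, D, E — 3 pairwise wins.

3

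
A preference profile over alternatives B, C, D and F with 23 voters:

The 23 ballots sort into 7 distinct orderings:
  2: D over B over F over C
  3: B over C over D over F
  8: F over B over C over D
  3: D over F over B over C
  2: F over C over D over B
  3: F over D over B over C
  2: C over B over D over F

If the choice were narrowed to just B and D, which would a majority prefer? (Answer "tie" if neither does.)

Ballots ranking B above D: 3 + 8 + 2 = 13.
Ballots ranking D above B: 23 − 13 = 10.
B wins the head-to-head 13–10.

B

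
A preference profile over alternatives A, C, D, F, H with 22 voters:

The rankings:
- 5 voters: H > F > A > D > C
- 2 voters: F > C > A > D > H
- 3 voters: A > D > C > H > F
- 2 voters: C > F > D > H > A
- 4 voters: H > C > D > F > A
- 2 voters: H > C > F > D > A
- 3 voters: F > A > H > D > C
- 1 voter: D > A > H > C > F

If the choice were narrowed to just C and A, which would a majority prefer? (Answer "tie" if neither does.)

A

Ballots ranking C above A: 2 + 2 + 4 + 2 = 10.
Ballots ranking A above C: 22 − 10 = 12.
A wins the head-to-head 12–10.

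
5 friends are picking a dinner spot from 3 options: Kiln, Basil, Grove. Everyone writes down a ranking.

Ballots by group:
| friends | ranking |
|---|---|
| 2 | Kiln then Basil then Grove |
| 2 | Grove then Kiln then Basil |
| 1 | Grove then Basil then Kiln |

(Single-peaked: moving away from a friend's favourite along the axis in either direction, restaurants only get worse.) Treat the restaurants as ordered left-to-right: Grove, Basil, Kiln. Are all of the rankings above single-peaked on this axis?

Axis positions: Grove=1, Basil=2, Kiln=3.
Group 1 (peak Kiln at position 3): ranking walks positions 3-2-1, expanding outward from the peak — single-peaked.
Group 2: ranking walks positions 1-3-2; Kiln is ranked above Basil even though Basil lies between Kiln and the peak Grove on the axis — preferences dip and rise again. Not single-peaked.
Group 3 (peak Grove at position 1): ranking walks positions 1-2-3, expanding outward from the peak — single-peaked.
Group 2 violates single-peakedness, so the profile is not single-peaked on this axis.

no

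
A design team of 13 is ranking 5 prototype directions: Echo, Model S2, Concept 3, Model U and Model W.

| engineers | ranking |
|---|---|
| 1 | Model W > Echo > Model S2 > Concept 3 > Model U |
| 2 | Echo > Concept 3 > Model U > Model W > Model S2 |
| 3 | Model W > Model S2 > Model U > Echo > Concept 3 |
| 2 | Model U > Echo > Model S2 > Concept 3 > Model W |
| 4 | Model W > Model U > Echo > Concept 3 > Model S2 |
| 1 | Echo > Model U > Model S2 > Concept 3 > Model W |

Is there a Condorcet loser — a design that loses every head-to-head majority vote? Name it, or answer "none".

Concept 3

Head-to-head results (13 engineers):
Echo vs Model S2: Echo, 10–3.
Echo vs Concept 3: Echo, 13–0.
Echo–Model U: Model U 9–4.
Echo–Model W: Model W 8–5.
Model S2 vs Concept 3: Model S2 wins 7–6.
Model S2 vs Model U: Model S2 preferred on 1+3 = 4 ballots; Model U wins 9–4.
Model S2 vs Model W: Model W, 10–3.
Concept 3 vs Model U: 1+2 = 3 for Concept 3, 10 for Model U — Model U by 10–3.
Concept 3 vs Model W: Model W, 8–5.
Model U vs Model W: Model U is ranked higher on 2+2+1 = 5 ballots, Model W on 8. Model W wins 8–5.
Only Concept 3 has no wins; Concept 3 is the Condorcet loser.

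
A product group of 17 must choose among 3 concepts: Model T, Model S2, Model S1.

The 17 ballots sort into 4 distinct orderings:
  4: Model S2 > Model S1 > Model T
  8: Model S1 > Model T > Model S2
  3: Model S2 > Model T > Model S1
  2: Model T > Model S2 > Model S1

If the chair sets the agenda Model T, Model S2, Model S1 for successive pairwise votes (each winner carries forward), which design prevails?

Round 1: Model T vs Model S2 — 10–7, Model T advances.
Round 2: Model T vs Model S1 — 5–12, Model S1 advances.
The agenda winner is Model S1.

Model S1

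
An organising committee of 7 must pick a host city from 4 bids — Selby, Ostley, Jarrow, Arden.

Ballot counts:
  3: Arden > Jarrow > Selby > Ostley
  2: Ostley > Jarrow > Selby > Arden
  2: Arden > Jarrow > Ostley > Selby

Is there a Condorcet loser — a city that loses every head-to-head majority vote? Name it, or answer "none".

Pairwise majorities:
Selby vs Ostley: 3 to 4, Ostley.
Selby vs Jarrow: 0 to 7, Jarrow.
Selby vs Arden: 2 for Selby, 5 for Arden — Arden by 5–2.
Ostley vs Jarrow: Jarrow, 5–2.
Ostley vs Arden: Arden wins 5–2.
Jarrow vs Arden: 2 for Jarrow, 5 for Arden — Arden by 5–2.
Selby loses to every other city — it is the Condorcet loser.

Selby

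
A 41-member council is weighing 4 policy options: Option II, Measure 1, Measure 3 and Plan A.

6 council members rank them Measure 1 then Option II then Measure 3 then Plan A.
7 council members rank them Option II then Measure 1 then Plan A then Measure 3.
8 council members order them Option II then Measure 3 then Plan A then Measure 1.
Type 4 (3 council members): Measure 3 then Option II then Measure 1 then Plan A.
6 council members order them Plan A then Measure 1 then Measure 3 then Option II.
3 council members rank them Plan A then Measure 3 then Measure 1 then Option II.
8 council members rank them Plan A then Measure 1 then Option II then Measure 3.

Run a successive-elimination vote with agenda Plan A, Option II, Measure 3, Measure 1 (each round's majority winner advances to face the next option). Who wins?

Round 1: Plan A vs Option II — 17–24, Option II advances.
Round 2: Option II vs Measure 3 — 29–12, Option II advances.
Round 3: Option II vs Measure 1 — 18–23, Measure 1 advances.
The agenda winner is Measure 1.

Measure 1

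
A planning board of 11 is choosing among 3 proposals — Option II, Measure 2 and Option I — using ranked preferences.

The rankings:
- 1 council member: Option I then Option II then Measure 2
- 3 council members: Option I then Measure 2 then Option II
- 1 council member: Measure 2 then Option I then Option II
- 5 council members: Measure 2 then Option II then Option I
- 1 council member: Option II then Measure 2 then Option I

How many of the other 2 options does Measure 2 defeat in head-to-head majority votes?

Measure 2 against each rival (11 council members):
Measure 2 vs Option II: Measure 2 wins 9–2.
Measure 2–Option I: Measure 2 7–4.
Measure 2 beats Option II, Option I — 2 pairwise wins.

2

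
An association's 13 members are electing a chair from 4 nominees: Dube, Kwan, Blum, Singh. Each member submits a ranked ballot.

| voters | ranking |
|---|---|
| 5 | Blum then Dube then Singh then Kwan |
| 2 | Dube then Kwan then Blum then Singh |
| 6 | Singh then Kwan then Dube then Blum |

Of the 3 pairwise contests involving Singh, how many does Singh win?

Singh against each rival (13 voters):
Singh vs Dube: Dube, 7–6.
Singh vs Kwan: 5+6 = 11 for Singh, 2 for Kwan — Singh by 11–2.
Singh vs Blum: Blum wins 7–6.
Singh beats Kwan; loses to Dube, Blum — 1 pairwise win.

1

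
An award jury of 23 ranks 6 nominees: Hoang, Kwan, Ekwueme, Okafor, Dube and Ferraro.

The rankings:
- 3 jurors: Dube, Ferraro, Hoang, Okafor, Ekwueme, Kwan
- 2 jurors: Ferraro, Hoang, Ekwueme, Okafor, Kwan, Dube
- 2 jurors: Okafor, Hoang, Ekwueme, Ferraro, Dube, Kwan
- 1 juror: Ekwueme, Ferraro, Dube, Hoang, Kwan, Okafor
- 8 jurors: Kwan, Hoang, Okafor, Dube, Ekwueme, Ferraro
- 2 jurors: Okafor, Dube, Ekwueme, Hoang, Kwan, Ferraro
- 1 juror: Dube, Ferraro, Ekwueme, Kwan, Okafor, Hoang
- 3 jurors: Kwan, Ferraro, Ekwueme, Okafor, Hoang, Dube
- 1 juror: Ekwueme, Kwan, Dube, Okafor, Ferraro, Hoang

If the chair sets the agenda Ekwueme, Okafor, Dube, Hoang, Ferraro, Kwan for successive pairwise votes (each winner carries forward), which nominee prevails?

Kwan

Round 1: Ekwueme vs Okafor — 8–15, Okafor advances.
Round 2: Okafor vs Dube — 17–6, Okafor advances.
Round 3: Okafor vs Hoang — 9–14, Hoang advances.
Round 4: Hoang vs Ferraro — 12–11, Hoang advances.
Round 5: Hoang vs Kwan — 10–13, Kwan advances.
The agenda winner is Kwan.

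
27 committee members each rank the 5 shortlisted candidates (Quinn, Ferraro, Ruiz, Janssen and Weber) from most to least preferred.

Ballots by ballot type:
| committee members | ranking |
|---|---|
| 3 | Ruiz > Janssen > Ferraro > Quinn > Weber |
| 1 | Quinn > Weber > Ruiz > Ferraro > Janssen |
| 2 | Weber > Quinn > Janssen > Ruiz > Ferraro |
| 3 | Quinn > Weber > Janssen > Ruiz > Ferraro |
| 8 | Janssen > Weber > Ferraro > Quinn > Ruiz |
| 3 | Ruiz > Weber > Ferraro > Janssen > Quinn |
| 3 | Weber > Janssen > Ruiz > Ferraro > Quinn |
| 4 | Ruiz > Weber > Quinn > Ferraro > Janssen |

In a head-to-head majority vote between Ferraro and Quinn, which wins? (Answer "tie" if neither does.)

Ballots ranking Ferraro above Quinn: 3 + 8 + 3 + 3 = 17.
Ballots ranking Quinn above Ferraro: 27 − 17 = 10.
Ferraro wins the head-to-head 17–10.

Ferraro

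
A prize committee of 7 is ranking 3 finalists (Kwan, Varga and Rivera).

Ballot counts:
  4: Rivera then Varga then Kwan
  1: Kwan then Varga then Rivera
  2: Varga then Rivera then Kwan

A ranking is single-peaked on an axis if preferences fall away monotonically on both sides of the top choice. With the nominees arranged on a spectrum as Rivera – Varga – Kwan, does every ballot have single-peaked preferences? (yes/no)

Axis positions: Rivera=1, Varga=2, Kwan=3.
Faction 1 (peak Rivera at position 1): ranking walks positions 1-2-3, expanding outward from the peak — single-peaked.
Faction 2 (peak Kwan at position 3): ranking walks positions 3-2-1, expanding outward from the peak — single-peaked.
Faction 3 (peak Varga at position 2): ranking walks positions 2-1-3, expanding outward from the peak — single-peaked.
Every ranking is single-peaked on this axis.

yes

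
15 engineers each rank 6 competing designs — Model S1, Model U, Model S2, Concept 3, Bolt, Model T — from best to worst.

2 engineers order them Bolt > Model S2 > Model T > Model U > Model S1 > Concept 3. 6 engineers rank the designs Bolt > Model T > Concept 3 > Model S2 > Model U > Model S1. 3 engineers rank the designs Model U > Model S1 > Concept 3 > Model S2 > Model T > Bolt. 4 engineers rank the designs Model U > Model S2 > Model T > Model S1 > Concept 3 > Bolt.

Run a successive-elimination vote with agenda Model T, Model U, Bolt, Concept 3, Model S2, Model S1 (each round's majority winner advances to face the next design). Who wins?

Bolt

Round 1: Model T vs Model U — 8–7, Model T advances.
Round 2: Model T vs Bolt — 7–8, Bolt advances.
Round 3: Bolt vs Concept 3 — 8–7, Bolt advances.
Round 4: Bolt vs Model S2 — 8–7, Bolt advances.
Round 5: Bolt vs Model S1 — 8–7, Bolt advances.
The agenda winner is Bolt.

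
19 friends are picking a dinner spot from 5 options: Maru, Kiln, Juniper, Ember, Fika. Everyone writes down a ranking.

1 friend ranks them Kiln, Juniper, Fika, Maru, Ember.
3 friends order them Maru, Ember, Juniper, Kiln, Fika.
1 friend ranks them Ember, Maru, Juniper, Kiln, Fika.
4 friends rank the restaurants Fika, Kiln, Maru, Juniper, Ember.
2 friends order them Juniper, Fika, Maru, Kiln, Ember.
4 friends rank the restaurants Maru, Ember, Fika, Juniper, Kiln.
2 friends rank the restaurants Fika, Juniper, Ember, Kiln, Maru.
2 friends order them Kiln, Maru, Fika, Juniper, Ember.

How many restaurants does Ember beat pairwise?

Ember against each rival (19 friends):
Ember–Maru: Maru 16–3.
Ember vs Kiln: Ember preferred on 3+1+4+2 = 10 ballots; Ember wins 10–9.
Ember vs Juniper: 3+1+4 = 8 for Ember, 11 for Juniper — Juniper by 11–8.
Ember vs Fika: 8 to 11, Fika.
Ember beats Kiln; loses to Maru, Juniper, Fika — 1 pairwise win.

1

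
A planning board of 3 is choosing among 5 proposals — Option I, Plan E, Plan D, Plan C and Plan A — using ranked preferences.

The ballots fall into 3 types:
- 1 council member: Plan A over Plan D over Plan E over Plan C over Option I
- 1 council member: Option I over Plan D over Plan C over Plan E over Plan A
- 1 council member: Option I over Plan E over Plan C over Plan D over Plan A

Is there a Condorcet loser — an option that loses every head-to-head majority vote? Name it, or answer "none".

Pairwise majorities:
Option I vs Plan E: Option I, 2–1.
Option I vs Plan D: Option I wins 2–1.
Option I vs Plan C: Option I, 2–1.
Option I vs Plan A: Option I, 2–1.
Plan E vs Plan D: Plan E preferred on 1 ballot; Plan D wins 2–1.
Plan E vs Plan C: 1+1 = 2 for Plan E, 1 for Plan C — Plan E by 2–1.
Plan E vs Plan A: 1+1 = 2 for Plan E, 1 for Plan A — Plan E by 2–1.
Plan D–Plan C: Plan D 2–1.
Plan D vs Plan A: 1+1 = 2 for Plan D, 1 for Plan A — Plan D by 2–1.
Plan C vs Plan A: Plan C, 2–1.
Only Plan A has no wins; Plan A is the Condorcet loser.

Plan A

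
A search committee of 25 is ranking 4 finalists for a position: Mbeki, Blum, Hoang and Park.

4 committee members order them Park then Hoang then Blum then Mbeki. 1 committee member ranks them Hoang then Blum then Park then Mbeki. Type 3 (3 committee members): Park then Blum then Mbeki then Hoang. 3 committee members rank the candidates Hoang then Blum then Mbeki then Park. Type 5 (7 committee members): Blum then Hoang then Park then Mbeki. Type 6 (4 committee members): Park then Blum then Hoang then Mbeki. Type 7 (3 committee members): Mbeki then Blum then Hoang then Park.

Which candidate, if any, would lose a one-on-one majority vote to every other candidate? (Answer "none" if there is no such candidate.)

Mbeki

Head-to-head results (25 committee members):
Mbeki–Blum: Blum 22–3.
Mbeki vs Hoang: 3+3 = 6 for Mbeki, 19 for Hoang — Hoang by 19–6.
Mbeki vs Park: Park, 19–6.
Blum vs Hoang: 3+7+4+3 = 17 for Blum, 8 for Hoang — Blum by 17–8.
Blum vs Park: Blum, 14–11.
Hoang vs Park: Hoang is ranked higher on 1+3+7+3 = 14 ballots, Park on 11. Hoang wins 14–11.
Mbeki loses to every other candidate — it is the Condorcet loser.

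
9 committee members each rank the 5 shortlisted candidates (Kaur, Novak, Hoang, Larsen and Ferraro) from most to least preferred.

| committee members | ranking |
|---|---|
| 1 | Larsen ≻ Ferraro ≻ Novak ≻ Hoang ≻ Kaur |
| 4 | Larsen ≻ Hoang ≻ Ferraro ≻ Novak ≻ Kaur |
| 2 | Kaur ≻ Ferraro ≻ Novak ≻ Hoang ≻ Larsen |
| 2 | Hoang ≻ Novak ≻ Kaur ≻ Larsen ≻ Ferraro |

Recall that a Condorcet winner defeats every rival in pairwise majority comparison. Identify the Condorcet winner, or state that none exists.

Larsen

Pairwise majorities:
Kaur vs Novak: Novak, 7–2.
Kaur vs Hoang: Hoang wins 7–2.
Kaur–Larsen: Larsen 5–4.
Kaur vs Ferraro: Ferraro, 5–4.
Novak vs Hoang: Hoang wins 6–3.
Novak–Larsen: Larsen 5–4.
Novak vs Ferraro: Ferraro, 7–2.
Hoang–Larsen: Larsen 5–4.
Hoang–Ferraro: Hoang 6–3.
Larsen vs Ferraro: Larsen wins 7–2.
Larsen beats each of Kaur, Novak, Hoang, Ferraro — Larsen is the Condorcet winner.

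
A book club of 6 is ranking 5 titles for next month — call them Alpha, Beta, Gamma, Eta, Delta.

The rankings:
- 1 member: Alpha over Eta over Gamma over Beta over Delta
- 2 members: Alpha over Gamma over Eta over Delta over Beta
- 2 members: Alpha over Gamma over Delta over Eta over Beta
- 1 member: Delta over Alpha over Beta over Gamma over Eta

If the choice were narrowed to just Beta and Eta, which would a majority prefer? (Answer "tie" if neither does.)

Eta

Ballots ranking Beta above Eta: 1.
Ballots ranking Eta above Beta: 6 − 1 = 5.
Eta wins the head-to-head 5–1.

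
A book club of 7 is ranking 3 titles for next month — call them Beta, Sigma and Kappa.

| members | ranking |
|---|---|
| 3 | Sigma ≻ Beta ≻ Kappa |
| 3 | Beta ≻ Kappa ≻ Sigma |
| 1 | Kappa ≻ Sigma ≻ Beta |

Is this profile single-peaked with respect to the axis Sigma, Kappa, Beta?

Axis positions: Sigma=1, Kappa=2, Beta=3.
Type 1: ranking walks positions 1-3-2; Beta is ranked above Kappa even though Kappa lies between Beta and the peak Sigma on the axis — preferences dip and rise again. Not single-peaked.
Type 2 (peak Beta at position 3): ranking walks positions 3-2-1, expanding outward from the peak — single-peaked.
Type 3 (peak Kappa at position 2): ranking walks positions 2-1-3, expanding outward from the peak — single-peaked.
Type 1 violates single-peakedness, so the profile is not single-peaked on this axis.

no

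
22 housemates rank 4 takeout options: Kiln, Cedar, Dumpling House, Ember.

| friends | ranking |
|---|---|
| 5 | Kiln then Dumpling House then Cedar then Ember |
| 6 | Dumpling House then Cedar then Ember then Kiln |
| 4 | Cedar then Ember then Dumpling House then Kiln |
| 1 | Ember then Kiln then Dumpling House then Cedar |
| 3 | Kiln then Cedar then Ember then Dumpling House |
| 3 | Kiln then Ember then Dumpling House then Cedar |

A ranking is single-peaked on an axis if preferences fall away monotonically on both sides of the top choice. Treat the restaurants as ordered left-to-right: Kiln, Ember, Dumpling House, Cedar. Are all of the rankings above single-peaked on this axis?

Axis positions: Kiln=1, Ember=2, Dumpling House=3, Cedar=4.
Group 1: ranking walks positions 1-3-4-2; Dumpling House is ranked above Ember even though Ember lies between Dumpling House and the peak Kiln on the axis — preferences dip and rise again. Not single-peaked.
Group 2 (peak Dumpling House at position 3): ranking walks positions 3-4-2-1, expanding outward from the peak — single-peaked.
Group 3: ranking walks positions 4-2-3-1; Ember is ranked above Dumpling House even though Dumpling House lies between Ember and the peak Cedar on the axis — preferences dip and rise again. Not single-peaked.
Group 4 (peak Ember at position 2): ranking walks positions 2-1-3-4, expanding outward from the peak — single-peaked.
Group 5: ranking walks positions 1-4-2-3; Cedar is ranked above Ember even though Ember lies between Cedar and the peak Kiln on the axis — preferences dip and rise again. Not single-peaked.
Group 6 (peak Kiln at position 1): ranking walks positions 1-2-3-4, expanding outward from the peak — single-peaked.
Group 1 violates single-peakedness, so the profile is not single-peaked on this axis.

no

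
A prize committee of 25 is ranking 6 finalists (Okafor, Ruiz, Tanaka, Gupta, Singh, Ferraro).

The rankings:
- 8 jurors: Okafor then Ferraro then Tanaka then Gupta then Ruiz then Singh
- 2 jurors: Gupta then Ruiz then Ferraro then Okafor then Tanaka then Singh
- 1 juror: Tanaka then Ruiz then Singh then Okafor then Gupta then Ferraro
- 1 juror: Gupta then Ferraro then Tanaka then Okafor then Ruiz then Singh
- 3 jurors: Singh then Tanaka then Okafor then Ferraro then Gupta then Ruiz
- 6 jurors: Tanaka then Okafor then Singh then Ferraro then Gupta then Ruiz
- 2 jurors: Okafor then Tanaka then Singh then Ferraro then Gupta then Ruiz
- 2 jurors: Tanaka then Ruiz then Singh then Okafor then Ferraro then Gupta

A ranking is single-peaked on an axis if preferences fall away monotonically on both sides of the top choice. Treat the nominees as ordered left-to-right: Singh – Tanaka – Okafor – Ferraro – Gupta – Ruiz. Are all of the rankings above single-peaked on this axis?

no

Axis positions: Singh=1, Tanaka=2, Okafor=3, Ferraro=4, Gupta=5, Ruiz=6.
Faction 1 (peak Okafor at position 3): ranking walks positions 3-4-2-5-6-1, expanding outward from the peak — single-peaked.
Faction 2 (peak Gupta at position 5): ranking walks positions 5-6-4-3-2-1, expanding outward from the peak — single-peaked.
Faction 3: ranking walks positions 2-6-1-3-5-4; Ruiz is ranked above Okafor even though Okafor lies between Ruiz and the peak Tanaka on the axis — preferences dip and rise again. Not single-peaked.
Faction 4: ranking walks positions 5-4-2-3-6-1; Tanaka is ranked above Okafor even though Okafor lies between Tanaka and the peak Gupta on the axis — preferences dip and rise again. Not single-peaked.
Faction 5 (peak Singh at position 1): ranking walks positions 1-2-3-4-5-6, expanding outward from the peak — single-peaked.
Faction 6 (peak Tanaka at position 2): ranking walks positions 2-3-1-4-5-6, expanding outward from the peak — single-peaked.
Faction 7 (peak Okafor at position 3): ranking walks positions 3-2-1-4-5-6, expanding outward from the peak — single-peaked.
Faction 8: ranking walks positions 2-6-1-3-4-5; Ruiz is ranked above Okafor even though Okafor lies between Ruiz and the peak Tanaka on the axis — preferences dip and rise again. Not single-peaked.
Faction 3 violates single-peakedness, so the profile is not single-peaked on this axis.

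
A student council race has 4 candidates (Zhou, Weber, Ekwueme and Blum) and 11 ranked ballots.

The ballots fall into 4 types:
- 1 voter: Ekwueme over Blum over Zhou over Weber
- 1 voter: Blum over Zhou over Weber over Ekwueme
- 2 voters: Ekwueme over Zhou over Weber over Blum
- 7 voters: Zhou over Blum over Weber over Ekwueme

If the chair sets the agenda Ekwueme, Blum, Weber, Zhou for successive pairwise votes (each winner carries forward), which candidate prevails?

Round 1: Ekwueme vs Blum — 3–8, Blum advances.
Round 2: Blum vs Weber — 9–2, Blum advances.
Round 3: Blum vs Zhou — 2–9, Zhou advances.
The agenda winner is Zhou.

Zhou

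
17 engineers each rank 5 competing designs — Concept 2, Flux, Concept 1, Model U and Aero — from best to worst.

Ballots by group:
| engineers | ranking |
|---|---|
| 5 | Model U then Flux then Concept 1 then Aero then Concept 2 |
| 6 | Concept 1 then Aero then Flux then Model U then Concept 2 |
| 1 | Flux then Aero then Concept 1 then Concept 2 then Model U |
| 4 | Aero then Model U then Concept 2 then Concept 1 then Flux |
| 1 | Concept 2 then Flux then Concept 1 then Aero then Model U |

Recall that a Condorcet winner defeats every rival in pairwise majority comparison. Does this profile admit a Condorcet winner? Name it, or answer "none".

Head-to-head results (17 engineers):
Concept 2 vs Flux: Concept 2 is ranked higher on 4+1 = 5 ballots, Flux on 12. Flux wins 12–5.
Concept 2 vs Concept 1: Concept 1, 12–5.
Concept 2 vs Model U: Concept 2 is ranked higher on 1+1 = 2 ballots, Model U on 15. Model U wins 15–2.
Concept 2–Aero: Aero 16–1.
Flux vs Concept 1: 7 to 10, Concept 1.
Flux vs Model U: Model U, 9–8.
Flux vs Aero: Aero, 10–7.
Concept 1 vs Model U: 8 to 9, Model U.
Concept 1 vs Aero: Concept 1 wins 12–5.
Model U vs Aero: Model U is ranked higher on 5 ballots, Aero on 12. Aero wins 12–5.
Each design drops at least one matchup (Concept 2 loses to Flux; Flux loses to Concept 1; Concept 1 loses to Model U; Model U loses to Aero; Aero loses to Concept 1); the cycle Concept 1 beats Aero beats Model U beats Concept 1 rules out a Condorcet winner.

none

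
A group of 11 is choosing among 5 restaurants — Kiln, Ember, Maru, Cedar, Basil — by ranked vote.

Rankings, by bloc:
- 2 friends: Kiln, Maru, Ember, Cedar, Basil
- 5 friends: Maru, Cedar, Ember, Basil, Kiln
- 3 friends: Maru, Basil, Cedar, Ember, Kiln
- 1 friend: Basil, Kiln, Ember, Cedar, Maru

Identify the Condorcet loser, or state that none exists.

Pairwise majorities:
Kiln vs Ember: Ember wins 8–3.
Kiln vs Maru: Kiln preferred on 2+1 = 3 ballots; Maru wins 8–3.
Kiln vs Cedar: 2+1 = 3 for Kiln, 8 for Cedar — Cedar by 8–3.
Kiln vs Basil: Basil wins 9–2.
Ember–Maru: Maru 10–1.
Ember vs Cedar: 2+1 = 3 for Ember, 8 for Cedar — Cedar by 8–3.
Ember vs Basil: 2+5 = 7 for Ember, 4 for Basil — Ember by 7–4.
Maru vs Cedar: 2+5+3 = 10 for Maru, 1 for Cedar — Maru by 10–1.
Maru vs Basil: 2+5+3 = 10 for Maru, 1 for Basil — Maru by 10–1.
Cedar vs Basil: Cedar, 7–4.
Kiln loses to every other restaurant — it is the Condorcet loser.

Kiln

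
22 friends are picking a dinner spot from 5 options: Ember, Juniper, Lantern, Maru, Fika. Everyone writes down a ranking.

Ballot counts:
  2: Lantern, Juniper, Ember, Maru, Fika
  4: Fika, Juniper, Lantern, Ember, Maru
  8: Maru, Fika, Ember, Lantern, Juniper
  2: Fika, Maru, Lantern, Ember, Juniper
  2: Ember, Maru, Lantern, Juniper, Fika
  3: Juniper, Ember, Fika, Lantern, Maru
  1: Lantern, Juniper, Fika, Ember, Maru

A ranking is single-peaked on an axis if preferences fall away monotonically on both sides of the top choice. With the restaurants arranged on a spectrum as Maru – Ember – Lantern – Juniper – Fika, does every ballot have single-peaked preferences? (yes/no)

no

Axis positions: Maru=1, Ember=2, Lantern=3, Juniper=4, Fika=5.
Cluster 1 (peak Lantern at position 3): ranking walks positions 3-4-2-1-5, expanding outward from the peak — single-peaked.
Cluster 2 (peak Fika at position 5): ranking walks positions 5-4-3-2-1, expanding outward from the peak — single-peaked.
Cluster 3: ranking walks positions 1-5-2-3-4; Fika is ranked above Ember even though Ember lies between Fika and the peak Maru on the axis — preferences dip and rise again. Not single-peaked.
Cluster 4: ranking walks positions 5-1-3-2-4; Maru is ranked above Juniper even though Juniper lies between Maru and the peak Fika on the axis — preferences dip and rise again. Not single-peaked.
Cluster 5 (peak Ember at position 2): ranking walks positions 2-1-3-4-5, expanding outward from the peak — single-peaked.
Cluster 6: ranking walks positions 4-2-5-3-1; Ember is ranked above Lantern even though Lantern lies between Ember and the peak Juniper on the axis — preferences dip and rise again. Not single-peaked.
Cluster 7 (peak Lantern at position 3): ranking walks positions 3-4-5-2-1, expanding outward from the peak — single-peaked.
Cluster 3 violates single-peakedness, so the profile is not single-peaked on this axis.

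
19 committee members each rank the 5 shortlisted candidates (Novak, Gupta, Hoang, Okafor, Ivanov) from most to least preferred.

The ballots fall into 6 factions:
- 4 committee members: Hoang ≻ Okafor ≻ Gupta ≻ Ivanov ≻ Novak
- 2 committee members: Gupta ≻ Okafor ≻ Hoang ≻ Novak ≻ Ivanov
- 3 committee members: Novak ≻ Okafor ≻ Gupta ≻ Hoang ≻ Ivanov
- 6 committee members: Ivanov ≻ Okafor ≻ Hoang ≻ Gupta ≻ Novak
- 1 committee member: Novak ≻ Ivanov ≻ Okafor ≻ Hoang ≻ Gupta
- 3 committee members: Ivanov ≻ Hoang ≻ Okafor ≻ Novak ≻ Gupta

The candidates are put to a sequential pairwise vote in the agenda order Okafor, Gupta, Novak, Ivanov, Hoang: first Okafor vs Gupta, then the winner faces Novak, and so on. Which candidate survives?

Round 1: Okafor vs Gupta — 17–2, Okafor advances.
Round 2: Okafor vs Novak — 15–4, Okafor advances.
Round 3: Okafor vs Ivanov — 9–10, Ivanov advances.
Round 4: Ivanov vs Hoang — 10–9, Ivanov advances.
The agenda winner is Ivanov.

Ivanov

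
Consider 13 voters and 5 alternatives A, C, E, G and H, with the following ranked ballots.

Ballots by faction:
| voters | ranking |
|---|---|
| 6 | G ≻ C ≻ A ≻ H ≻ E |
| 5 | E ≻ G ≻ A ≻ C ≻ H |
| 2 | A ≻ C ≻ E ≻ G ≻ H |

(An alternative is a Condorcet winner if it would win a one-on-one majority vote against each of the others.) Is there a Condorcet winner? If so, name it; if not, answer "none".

none

Check each pair by majority over 13 ballots:
A vs C: A wins 7–6.
A vs E: A wins 8–5.
A–G: G 11–2.
A vs H: A, 13–0.
C vs E: C wins 8–5.
C vs G: G wins 11–2.
C vs H: C, 13–0.
E–G: E 7–6.
E–H: E 7–6.
G–H: G 13–0.
No alternative is unbeaten: A loses to G; C loses to A; E loses to A; G loses to E; H loses to A. In particular A > E > G > A is a majority cycle — no Condorcet winner exists.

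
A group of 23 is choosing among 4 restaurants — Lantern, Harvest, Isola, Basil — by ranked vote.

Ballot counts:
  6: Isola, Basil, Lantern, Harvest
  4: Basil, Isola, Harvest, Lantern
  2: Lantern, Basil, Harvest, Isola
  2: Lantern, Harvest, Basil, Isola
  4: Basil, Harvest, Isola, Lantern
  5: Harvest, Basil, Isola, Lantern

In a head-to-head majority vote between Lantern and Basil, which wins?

Basil

Ballots ranking Lantern above Basil: 2 + 2 = 4.
Ballots ranking Basil above Lantern: 23 − 4 = 19.
Basil wins the head-to-head 19–4.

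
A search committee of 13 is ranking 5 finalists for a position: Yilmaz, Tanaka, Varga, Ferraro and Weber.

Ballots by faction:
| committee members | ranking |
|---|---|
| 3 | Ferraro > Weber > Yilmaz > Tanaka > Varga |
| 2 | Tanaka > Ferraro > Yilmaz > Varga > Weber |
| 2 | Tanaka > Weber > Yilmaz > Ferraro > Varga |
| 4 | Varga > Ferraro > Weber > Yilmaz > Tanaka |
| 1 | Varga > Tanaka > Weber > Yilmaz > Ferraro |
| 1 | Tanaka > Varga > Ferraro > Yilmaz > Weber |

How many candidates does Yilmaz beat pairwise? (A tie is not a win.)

2

Yilmaz against each rival (13 committee members):
Yilmaz–Tanaka: Yilmaz 7–6.
Yilmaz vs Varga: Yilmaz preferred on 3+2+2 = 7 ballots; Yilmaz wins 7–6.
Yilmaz vs Ferraro: Ferraro, 10–3.
Yilmaz vs Weber: Yilmaz preferred on 2+1 = 3 ballots; Weber wins 10–3.
Yilmaz beats Tanaka, Varga; loses to Ferraro, Weber — 2 pairwise wins.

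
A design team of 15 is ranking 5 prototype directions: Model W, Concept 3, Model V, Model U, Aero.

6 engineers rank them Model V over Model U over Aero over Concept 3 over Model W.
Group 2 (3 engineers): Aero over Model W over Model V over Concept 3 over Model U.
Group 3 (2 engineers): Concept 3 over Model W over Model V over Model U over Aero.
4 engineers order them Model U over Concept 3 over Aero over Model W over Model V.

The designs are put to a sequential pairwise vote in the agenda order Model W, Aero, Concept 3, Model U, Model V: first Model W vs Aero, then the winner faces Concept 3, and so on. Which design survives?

Model V

Round 1: Model W vs Aero — 2–13, Aero advances.
Round 2: Aero vs Concept 3 — 9–6, Aero advances.
Round 3: Aero vs Model U — 3–12, Model U advances.
Round 4: Model U vs Model V — 4–11, Model V advances.
The agenda winner is Model V.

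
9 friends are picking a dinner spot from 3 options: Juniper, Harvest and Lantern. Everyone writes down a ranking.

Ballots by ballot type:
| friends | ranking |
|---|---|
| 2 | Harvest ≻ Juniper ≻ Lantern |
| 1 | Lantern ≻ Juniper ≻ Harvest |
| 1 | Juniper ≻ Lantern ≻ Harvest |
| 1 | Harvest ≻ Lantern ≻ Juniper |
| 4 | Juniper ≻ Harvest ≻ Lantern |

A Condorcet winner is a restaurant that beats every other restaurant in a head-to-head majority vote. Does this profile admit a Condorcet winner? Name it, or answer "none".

Juniper

Pairwise majorities:
Juniper vs Harvest: 6 to 3, Juniper.
Juniper vs Lantern: 7 to 2, Juniper.
Harvest vs Lantern: Harvest preferred on 2+1+4 = 7 ballots; Harvest wins 7–2.
Only Juniper has no losses; Juniper is the Condorcet winner.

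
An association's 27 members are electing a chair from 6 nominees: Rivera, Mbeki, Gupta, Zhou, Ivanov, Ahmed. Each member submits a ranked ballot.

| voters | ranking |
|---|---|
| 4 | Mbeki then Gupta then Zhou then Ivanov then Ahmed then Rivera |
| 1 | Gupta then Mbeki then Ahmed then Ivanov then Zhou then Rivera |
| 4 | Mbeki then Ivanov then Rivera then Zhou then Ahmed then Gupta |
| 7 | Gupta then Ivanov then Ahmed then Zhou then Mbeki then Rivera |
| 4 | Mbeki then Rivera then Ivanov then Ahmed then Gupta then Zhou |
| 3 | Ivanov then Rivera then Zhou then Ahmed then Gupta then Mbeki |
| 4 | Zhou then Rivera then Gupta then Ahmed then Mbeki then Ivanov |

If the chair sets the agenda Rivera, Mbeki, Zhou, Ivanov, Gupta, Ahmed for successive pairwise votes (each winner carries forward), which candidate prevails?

Gupta

Round 1: Rivera vs Mbeki — 7–20, Mbeki advances.
Round 2: Mbeki vs Zhou — 13–14, Zhou advances.
Round 3: Zhou vs Ivanov — 8–19, Ivanov advances.
Round 4: Ivanov vs Gupta — 11–16, Gupta advances.
Round 5: Gupta vs Ahmed — 16–11, Gupta advances.
Gupta survives the agenda.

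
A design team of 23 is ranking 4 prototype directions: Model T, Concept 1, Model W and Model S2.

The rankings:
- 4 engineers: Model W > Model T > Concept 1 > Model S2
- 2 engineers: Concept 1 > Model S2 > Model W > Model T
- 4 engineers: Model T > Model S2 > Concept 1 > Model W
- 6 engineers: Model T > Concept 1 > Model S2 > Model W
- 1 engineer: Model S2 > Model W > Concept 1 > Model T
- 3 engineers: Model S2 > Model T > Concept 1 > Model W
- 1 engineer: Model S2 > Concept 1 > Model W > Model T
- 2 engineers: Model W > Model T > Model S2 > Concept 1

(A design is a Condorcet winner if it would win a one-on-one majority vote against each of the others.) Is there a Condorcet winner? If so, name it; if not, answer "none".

Model T

Pairwise majorities:
Model T–Concept 1: Model T 19–4.
Model T vs Model W: 4+6+3 = 13 for Model T, 10 for Model W — Model T by 13–10.
Model T vs Model S2: 16 to 7, Model T.
Concept 1 vs Model W: 16 to 7, Concept 1.
Concept 1–Model S2: Concept 1 12–11.
Model W vs Model S2: Model S2 wins 17–6.
Only Model T has no losses; Model T is the Condorcet winner.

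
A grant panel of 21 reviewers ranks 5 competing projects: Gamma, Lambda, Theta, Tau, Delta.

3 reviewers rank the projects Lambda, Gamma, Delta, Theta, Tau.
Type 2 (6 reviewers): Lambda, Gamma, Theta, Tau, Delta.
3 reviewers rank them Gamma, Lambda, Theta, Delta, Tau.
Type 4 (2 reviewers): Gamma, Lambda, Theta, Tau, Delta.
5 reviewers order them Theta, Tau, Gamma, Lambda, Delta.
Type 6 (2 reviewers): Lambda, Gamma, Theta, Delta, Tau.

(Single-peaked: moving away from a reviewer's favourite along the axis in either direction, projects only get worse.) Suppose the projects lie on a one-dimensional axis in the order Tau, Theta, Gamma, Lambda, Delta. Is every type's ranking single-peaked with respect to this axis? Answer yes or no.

yes

Axis positions: Tau=1, Theta=2, Gamma=3, Lambda=4, Delta=5.
Type 1 (peak Lambda at position 4): ranking walks positions 4-3-5-2-1, expanding outward from the peak — single-peaked.
Type 2 (peak Lambda at position 4): ranking walks positions 4-3-2-1-5, expanding outward from the peak — single-peaked.
Type 3 (peak Gamma at position 3): ranking walks positions 3-4-2-5-1, expanding outward from the peak — single-peaked.
Type 4 (peak Gamma at position 3): ranking walks positions 3-4-2-1-5, expanding outward from the peak — single-peaked.
Type 5 (peak Theta at position 2): ranking walks positions 2-1-3-4-5, expanding outward from the peak — single-peaked.
Type 6 (peak Lambda at position 4): ranking walks positions 4-3-2-5-1, expanding outward from the peak — single-peaked.
Every ranking is single-peaked on this axis.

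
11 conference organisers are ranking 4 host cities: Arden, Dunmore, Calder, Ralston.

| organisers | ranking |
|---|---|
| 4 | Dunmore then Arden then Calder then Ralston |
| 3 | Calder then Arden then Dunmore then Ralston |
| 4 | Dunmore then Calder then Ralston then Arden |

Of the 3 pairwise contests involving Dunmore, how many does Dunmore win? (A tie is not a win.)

Dunmore against each rival (11 organisers):
Dunmore vs Arden: Dunmore is ranked higher on 4+4 = 8 ballots, Arden on 3. Dunmore wins 8–3.
Dunmore vs Calder: Dunmore wins 8–3.
Dunmore vs Ralston: Dunmore wins 11–0.
Dunmore beats Arden, Calder, Ralston — 3 pairwise wins.

3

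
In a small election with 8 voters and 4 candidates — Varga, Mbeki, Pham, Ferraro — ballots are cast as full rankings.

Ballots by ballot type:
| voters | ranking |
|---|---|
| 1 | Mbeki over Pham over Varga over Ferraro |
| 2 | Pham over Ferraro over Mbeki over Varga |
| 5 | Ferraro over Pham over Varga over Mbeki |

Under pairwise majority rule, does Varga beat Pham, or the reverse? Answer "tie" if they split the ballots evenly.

No ballot ranks Varga above Pham: 0.
Ballots ranking Pham above Varga: 8 − 0 = 8.
Pham wins the head-to-head 8–0.

Pham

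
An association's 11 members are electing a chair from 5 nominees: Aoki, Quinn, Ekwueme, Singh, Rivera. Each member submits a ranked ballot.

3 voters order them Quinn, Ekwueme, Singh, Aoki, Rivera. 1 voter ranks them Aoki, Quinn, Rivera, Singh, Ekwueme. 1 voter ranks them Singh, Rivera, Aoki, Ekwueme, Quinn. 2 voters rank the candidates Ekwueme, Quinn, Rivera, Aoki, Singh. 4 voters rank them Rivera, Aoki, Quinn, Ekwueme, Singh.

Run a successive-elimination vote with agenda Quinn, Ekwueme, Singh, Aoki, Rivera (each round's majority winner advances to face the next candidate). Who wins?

Round 1: Quinn vs Ekwueme — 8–3, Quinn advances.
Round 2: Quinn vs Singh — 10–1, Quinn advances.
Round 3: Quinn vs Aoki — 5–6, Aoki advances.
Round 4: Aoki vs Rivera — 4–7, Rivera advances.
Rivera survives the agenda.

Rivera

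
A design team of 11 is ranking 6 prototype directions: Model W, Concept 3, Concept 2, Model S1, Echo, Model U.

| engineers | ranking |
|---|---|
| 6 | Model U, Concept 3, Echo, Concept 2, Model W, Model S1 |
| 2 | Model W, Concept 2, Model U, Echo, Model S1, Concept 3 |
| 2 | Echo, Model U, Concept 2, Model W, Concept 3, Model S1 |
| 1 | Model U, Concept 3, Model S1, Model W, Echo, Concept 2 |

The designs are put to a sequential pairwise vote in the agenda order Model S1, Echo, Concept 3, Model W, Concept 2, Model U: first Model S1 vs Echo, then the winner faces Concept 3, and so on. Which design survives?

Round 1: Model S1 vs Echo — 1–10, Echo advances.
Round 2: Echo vs Concept 3 — 4–7, Concept 3 advances.
Round 3: Concept 3 vs Model W — 7–4, Concept 3 advances.
Round 4: Concept 3 vs Concept 2 — 7–4, Concept 3 advances.
Round 5: Concept 3 vs Model U — 0–11, Model U advances.
The agenda winner is Model U.

Model U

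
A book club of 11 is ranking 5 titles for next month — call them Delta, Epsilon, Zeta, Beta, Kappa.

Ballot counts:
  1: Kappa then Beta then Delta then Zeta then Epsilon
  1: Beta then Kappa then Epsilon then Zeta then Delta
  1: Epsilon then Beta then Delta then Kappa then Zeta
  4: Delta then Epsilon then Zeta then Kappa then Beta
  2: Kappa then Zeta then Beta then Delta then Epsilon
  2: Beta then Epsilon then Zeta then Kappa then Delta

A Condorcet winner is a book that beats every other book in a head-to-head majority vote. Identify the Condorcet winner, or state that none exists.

none

Pairwise majorities:
Delta vs Epsilon: 1+4+2 = 7 for Delta, 4 for Epsilon — Delta by 7–4.
Delta vs Zeta: Delta preferred on 1+1+4 = 6 ballots; Delta wins 6–5.
Delta vs Beta: 4 to 7, Beta.
Delta vs Kappa: Delta is ranked higher on 1+4 = 5 ballots, Kappa on 6. Kappa wins 6–5.
Epsilon vs Zeta: Epsilon is ranked higher on 1+1+4+2 = 8 ballots, Zeta on 3. Epsilon wins 8–3.
Epsilon vs Beta: Epsilon preferred on 1+4 = 5 ballots; Beta wins 6–5.
Epsilon vs Kappa: Epsilon preferred on 1+4+2 = 7 ballots; Epsilon wins 7–4.
Zeta vs Beta: 6 to 5, Zeta.
Zeta vs Kappa: Zeta preferred on 4+2 = 6 ballots; Zeta wins 6–5.
Beta vs Kappa: 4 to 7, Kappa.
No book is unbeaten: Delta loses to Beta; Epsilon loses to Delta; Zeta loses to Delta; Beta loses to Zeta; Kappa loses to Epsilon. In particular Delta → Epsilon → Kappa → Delta is a majority cycle — no Condorcet winner exists.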